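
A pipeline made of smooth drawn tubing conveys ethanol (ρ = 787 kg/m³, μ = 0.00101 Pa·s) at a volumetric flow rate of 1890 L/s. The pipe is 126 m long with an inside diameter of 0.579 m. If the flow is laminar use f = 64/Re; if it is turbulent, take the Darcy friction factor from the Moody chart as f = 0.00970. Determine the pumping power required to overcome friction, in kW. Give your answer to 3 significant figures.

Q = 1890 L/s = 1890/1000 = 1.89 m³/s.
Cross-sectional area A = πD²/4 = π(0.579)²/4 = 0.2633 m²; mean velocity V = Q/A = 1.89/0.2633 = 7.178 m/s.
Reynolds number Re = ρVD/μ = 787 · 7.178 · 0.579 / 0.00101 = 3.239e+06.
Re > 4000 → turbulent; use the Moody-chart value f = 0.00970.
Darcy-Weisbach: ΔP = f(L/D)(ρV²/2) = 0.0097·(126/0.579)·(787·7.178²/2) = 0.0097·217.6·2.028e+04 = 4.28e+04 Pa.
Pumping power P = QΔP = 1.89·4.28e+04 = 80890 W = 80.9 kW.

P ≈ 80.9 kW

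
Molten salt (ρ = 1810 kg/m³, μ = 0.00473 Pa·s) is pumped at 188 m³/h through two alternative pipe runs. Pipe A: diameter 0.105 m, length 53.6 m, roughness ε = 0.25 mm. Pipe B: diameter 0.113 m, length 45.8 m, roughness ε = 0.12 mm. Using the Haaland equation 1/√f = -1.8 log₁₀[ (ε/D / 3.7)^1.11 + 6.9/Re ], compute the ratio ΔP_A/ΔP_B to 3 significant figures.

ΔP_A/ΔP_B ≈ 2.02

Pipe A: V = Q/A = 0.05222/0.008659 = 6.031 m/s; Re = 2.423e+05; ε/D = 0.00238; Haaland → f = 0.02518; ΔP_A = f(L/D)(ρV²/2) = 4.23e+05 Pa.
Pipe B: V = Q/A = 0.05222/0.01003 = 5.207 m/s; Re = 2.252e+05; ε/D = 0.00106; Haaland → f = 0.02103; ΔP_B = f(L/D)(ρV²/2) = 2.092e+05 Pa.
ΔP_A/ΔP_B = 4.23e+05/2.092e+05 = 2.02.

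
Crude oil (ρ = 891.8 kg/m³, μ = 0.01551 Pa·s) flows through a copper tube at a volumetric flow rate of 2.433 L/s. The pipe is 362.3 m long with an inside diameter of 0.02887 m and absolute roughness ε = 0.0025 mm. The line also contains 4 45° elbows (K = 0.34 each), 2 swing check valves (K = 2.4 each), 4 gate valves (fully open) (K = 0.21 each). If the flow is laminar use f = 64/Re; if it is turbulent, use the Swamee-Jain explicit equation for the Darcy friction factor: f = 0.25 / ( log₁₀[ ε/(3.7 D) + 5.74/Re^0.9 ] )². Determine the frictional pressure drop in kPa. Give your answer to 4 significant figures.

Q = 2.433 L/s = 2.433/1000 = 0.002433 m³/s.
Cross-sectional area A = πD²/4 = π(0.02887)²/4 = 0.0006546 m²; mean velocity V = Q/A = 0.002433/0.0006546 = 3.717 m/s.
Reynolds number Re = ρVD/μ = 891.8 · 3.717 · 0.02887 / 0.0155 = 6170.
Re > 4000 → turbulent. Relative roughness ε/D = 2.5e-06/0.02887 = 8.66e-05. Swamee-Jain: f = 0.25/(log₁₀[8.66e-05/3.7 + 5.74/6170^0.9])² = 0.25/(log₁₀[2.34e-05 + 0.00223])² = 0.25/(-2.648)² = 0.03566.
Total minor-loss coefficient ΣK = 4·0.34 + 2·2.4 + 4·0.21 = 7.
ΔP = [f·L/D + ΣK]·(ρV²/2) = [0.03566·362.3/0.02887 + 7]·(891.8·3.717²/2) = [447.5 + 7]·6160 = 2.8e+06 Pa.
ΔP = 2.8e+06 Pa = 2800 kPa.

ΔP ≈ 2800 kPa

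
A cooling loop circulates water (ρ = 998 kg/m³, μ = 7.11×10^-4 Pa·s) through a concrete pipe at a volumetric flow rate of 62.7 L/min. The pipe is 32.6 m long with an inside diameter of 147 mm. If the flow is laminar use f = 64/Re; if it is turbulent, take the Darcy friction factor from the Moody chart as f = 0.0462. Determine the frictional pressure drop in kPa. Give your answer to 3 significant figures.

ΔP ≈ 0.0194 kPa

Q = 62.7 L/min = 62.7/60000 = 0.001045 m³/s.
Cross-sectional area A = πD²/4 = π(0.147)²/4 = 0.01697 m²; mean velocity V = Q/A = 0.001045/0.01697 = 0.06157 m/s.
Reynolds number Re = ρVD/μ = 998 · 0.06157 · 0.147 / 0.000711 = 1.27e+04.
Re > 4000 → turbulent; use the Moody-chart value f = 0.0462.
Darcy-Weisbach: ΔP = f(L/D)(ρV²/2) = 0.0462·(32.6/0.147)·(998·0.06157²/2) = 0.0462·221.8·1.892 = 19.38 Pa.
ΔP = 19.38 Pa = 0.0194 kPa.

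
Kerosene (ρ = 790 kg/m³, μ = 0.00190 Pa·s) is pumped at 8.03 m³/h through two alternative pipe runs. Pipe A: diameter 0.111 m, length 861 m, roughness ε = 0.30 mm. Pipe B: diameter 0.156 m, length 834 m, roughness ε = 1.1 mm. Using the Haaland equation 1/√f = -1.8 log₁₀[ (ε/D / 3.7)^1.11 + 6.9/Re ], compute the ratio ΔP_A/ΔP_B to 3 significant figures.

Pipe A: V = Q/A = 0.002231/0.009677 = 0.2305 m/s; Re = 1.064e+04; ε/D = 0.0027; Haaland → f = 0.03408; ΔP_A = f(L/D)(ρV²/2) = 5548 Pa.
Pipe B: V = Q/A = 0.002231/0.01911 = 0.1167 m/s; Re = 7570; ε/D = 0.00705; Haaland → f = 0.04146; ΔP_B = f(L/D)(ρV²/2) = 1192 Pa.
ΔP_A/ΔP_B = 5548/1192 = 4.65.

ΔP_A/ΔP_B ≈ 4.65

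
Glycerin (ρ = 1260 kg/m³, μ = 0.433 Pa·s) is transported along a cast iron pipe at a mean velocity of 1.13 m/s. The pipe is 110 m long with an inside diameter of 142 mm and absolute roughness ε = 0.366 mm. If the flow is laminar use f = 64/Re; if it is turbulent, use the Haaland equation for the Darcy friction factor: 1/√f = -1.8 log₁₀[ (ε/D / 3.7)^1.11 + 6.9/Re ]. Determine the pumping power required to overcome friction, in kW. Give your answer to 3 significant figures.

P ≈ 1.53 kW

Reynolds number Re = ρVD/μ = 1260 · 1.13 · 0.142 / 0.433 = 466.9.
Re < 2300 → laminar flow, so f = 64/Re = 64/466.9 = 0.1371 (the turbulent correlation is not needed).
Darcy-Weisbach: ΔP = f(L/D)(ρV²/2) = 0.1371·(110/0.142)·(1260·1.13²/2) = 0.1371·774.6·804.4 = 8.541e+04 Pa.
Q = V·A = 1.13·0.01584 = 0.0179 m³/s.
Pumping power P = QΔP = 0.0179·8.541e+04 = 1529 W = 1.53 kW.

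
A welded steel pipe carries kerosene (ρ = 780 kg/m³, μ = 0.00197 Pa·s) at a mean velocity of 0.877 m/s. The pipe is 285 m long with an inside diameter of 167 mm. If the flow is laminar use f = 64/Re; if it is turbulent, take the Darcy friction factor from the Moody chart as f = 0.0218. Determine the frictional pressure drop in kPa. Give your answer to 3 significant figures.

Reynolds number Re = ρVD/μ = 780 · 0.877 · 0.167 / 0.00197 = 5.799e+04.
Re > 4000 → turbulent; use the Moody-chart value f = 0.0218.
Darcy-Weisbach: ΔP = f(L/D)(ρV²/2) = 0.0218·(285/0.167)·(780·0.877²/2) = 0.0218·1707·300 = 1.116e+04 Pa.
ΔP = 1.116e+04 Pa = 11.2 kPa.

ΔP ≈ 11.2 kPa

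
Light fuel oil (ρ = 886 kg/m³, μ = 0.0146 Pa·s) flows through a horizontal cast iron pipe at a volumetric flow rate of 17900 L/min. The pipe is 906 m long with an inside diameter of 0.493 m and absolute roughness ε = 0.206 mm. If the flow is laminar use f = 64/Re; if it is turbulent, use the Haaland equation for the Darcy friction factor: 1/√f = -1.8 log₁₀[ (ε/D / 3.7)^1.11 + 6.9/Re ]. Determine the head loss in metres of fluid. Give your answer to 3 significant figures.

Q = 17900 L/min = 17900/60000 = 0.2983 m³/s.
Cross-sectional area A = πD²/4 = π(0.493)²/4 = 0.1909 m²; mean velocity V = Q/A = 0.2983/0.1909 = 1.563 m/s.
Reynolds number Re = ρVD/μ = 886 · 1.563 · 0.493 / 0.0146 = 4.676e+04.
Re > 4000 → turbulent. Relative roughness ε/D = 0.000206/0.493 = 0.000418. Haaland: 1/√f = -1.8 log₁₀[(0.000418/3.7)^1.11 + 6.9/4.676e+04] = -1.8 log₁₀[4.16e-05 + 0.000148] = 6.702, so f = 0.02226.
Darcy-Weisbach: ΔP = f(L/D)(ρV²/2) = 0.02226·(906/0.493)·(886·1.563²/2) = 0.02226·1838·1082 = 4.427e+04 Pa.
Head loss h_f = ΔP/(ρg) = 4.427e+04/(886·9.81) = 5.09 m.

h_f ≈ 5.09 m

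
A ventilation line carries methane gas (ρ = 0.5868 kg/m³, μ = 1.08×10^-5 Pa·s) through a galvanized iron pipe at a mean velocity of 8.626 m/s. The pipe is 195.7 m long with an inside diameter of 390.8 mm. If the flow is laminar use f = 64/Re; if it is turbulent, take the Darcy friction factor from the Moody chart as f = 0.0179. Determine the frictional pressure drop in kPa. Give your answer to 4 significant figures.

Reynolds number Re = ρVD/μ = 0.5868 · 8.626 · 0.3908 / 1.08e-05 = 1.832e+05.
Re > 4000 → turbulent; use the Moody-chart value f = 0.0179.
Darcy-Weisbach: ΔP = f(L/D)(ρV²/2) = 0.0179·(195.7/0.3908)·(0.5868·8.626²/2) = 0.0179·500.8·21.83 = 195.7 Pa.
ΔP = 195.7 Pa = 0.1957 kPa.

ΔP ≈ 0.1957 kPa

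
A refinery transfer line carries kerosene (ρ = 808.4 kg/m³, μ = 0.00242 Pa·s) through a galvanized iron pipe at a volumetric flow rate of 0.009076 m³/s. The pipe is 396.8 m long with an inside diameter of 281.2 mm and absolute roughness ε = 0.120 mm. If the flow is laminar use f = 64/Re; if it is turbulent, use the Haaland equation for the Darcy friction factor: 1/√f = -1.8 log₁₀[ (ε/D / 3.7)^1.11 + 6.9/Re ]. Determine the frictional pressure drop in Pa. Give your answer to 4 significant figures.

Cross-sectional area A = πD²/4 = π(0.2812)²/4 = 0.0621 m²; mean velocity V = Q/A = 0.009076/0.0621 = 0.1461 m/s.
Reynolds number Re = ρVD/μ = 808.4 · 0.1461 · 0.2812 / 0.00242 = 1.373e+04.
Re > 4000 → turbulent. Relative roughness ε/D = 0.00012/0.2812 = 0.000427. Haaland: 1/√f = -1.8 log₁₀[(0.000427/3.7)^1.11 + 6.9/1.373e+04] = -1.8 log₁₀[4.25e-05 + 0.000503] = 5.874, so f = 0.02898.
Darcy-Weisbach: ΔP = f(L/D)(ρV²/2) = 0.02898·(396.8/0.2812)·(808.4·0.1461²/2) = 0.02898·1411·8.633 = 353 Pa.

ΔP ≈ 353.0 Pa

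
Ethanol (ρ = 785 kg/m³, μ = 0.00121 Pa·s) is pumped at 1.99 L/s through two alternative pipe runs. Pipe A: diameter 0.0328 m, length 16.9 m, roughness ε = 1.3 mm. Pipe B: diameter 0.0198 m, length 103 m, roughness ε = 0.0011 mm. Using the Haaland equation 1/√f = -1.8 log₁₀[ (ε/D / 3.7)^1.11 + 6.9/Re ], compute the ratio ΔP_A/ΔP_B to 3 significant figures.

Pipe A: V = Q/A = 0.00199/0.000845 = 2.355 m/s; Re = 5.012e+04; ε/D = 0.0396; Haaland → f = 0.06508; ΔP_A = f(L/D)(ρV²/2) = 7.3e+04 Pa.
Pipe B: V = Q/A = 0.00199/0.0003079 = 6.463 m/s; Re = 8.302e+04; ε/D = 5.56e-05; Haaland → f = 0.01874; ΔP_B = f(L/D)(ρV²/2) = 1.599e+06 Pa.
ΔP_A/ΔP_B = 7.3e+04/1.599e+06 = 0.0457.

ΔP_A/ΔP_B ≈ 0.0457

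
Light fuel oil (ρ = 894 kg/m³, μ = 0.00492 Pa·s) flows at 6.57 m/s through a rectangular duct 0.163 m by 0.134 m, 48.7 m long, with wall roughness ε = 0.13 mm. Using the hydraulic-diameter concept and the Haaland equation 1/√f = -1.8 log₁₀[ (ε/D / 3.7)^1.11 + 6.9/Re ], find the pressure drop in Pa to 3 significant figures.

Hydraulic diameter D_h = 4A/P = 4·(0.163·0.134)/(2·(0.163+0.134)) = 0.08737/0.594 = 0.1471 m.
Re = ρVD_h/μ = 894·6.57·0.1471/0.00492 = 1.756e+05.
ε/D_h = 0.00013/0.1471 = 0.000884; Haaland gives 1/√f = -1.8 log₁₀[9.54e-05+3.93e-05] = 6.967, so f = 0.0206.
ΔP = f(L/D_h)(ρV²/2) = 0.0206·48.7/0.1471·1.929e+04 = 1.316e+05 Pa.

ΔP ≈ 132000 Pa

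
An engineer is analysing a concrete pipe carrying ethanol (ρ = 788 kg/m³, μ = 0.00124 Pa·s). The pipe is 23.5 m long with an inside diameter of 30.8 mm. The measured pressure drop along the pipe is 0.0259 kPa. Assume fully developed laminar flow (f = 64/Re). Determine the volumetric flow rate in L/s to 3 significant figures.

For laminar flow, f = 64/Re with Re = ρVD/μ, so Darcy-Weisbach reduces to ΔP = 32μLV/D². Solving for V: V = ΔP·D²/(32μL) = 25.9·(0.0308)²/(32·0.00124·23.5) = 0.02635 m/s.
Check: Re = ρVD/μ = 788·0.02635·0.0308/0.00124 = 515.7 < 2300, so the laminar assumption holds.
Q = V·A = 0.02635·(π/4·0.0308²) = 1.963e-05 m³/s = 0.0196 L/s.

Q ≈ 0.0196 L/s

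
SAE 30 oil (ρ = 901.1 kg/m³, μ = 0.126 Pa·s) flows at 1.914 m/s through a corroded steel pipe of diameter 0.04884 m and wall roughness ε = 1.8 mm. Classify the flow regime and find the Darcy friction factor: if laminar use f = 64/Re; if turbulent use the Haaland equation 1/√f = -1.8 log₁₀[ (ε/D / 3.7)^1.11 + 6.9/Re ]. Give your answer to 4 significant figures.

Re = ρVD/μ = 901.1·1.914·0.04884/0.126 = 668.5.
Re < 2300 → laminar, so f = 64/Re = 0.09573 (roughness is irrelevant in laminar flow).

f ≈ 0.09573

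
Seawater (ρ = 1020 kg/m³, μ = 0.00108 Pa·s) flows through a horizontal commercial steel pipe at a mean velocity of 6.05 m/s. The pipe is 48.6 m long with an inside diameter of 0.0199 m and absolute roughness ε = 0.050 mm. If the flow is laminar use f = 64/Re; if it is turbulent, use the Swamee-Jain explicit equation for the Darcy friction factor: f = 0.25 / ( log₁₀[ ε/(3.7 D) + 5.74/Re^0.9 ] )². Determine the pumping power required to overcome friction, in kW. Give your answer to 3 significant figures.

Reynolds number Re = ρVD/μ = 1020 · 6.05 · 0.0199 / 0.00108 = 1.137e+05.
Re > 4000 → turbulent. Relative roughness ε/D = 5e-05/0.0199 = 0.00251. Swamee-Jain: f = 0.25/(log₁₀[0.00251/3.7 + 5.74/1.137e+05^0.9])² = 0.25/(log₁₀[0.000679 + 0.000162])² = 0.25/(-3.075)² = 0.02643.
Darcy-Weisbach: ΔP = f(L/D)(ρV²/2) = 0.02643·(48.6/0.0199)·(1020·6.05²/2) = 0.02643·2442·1.867e+04 = 1.205e+06 Pa.
Q = V·A = 6.05·0.000311 = 0.001882 m³/s.
Pumping power P = QΔP = 0.001882·1.205e+06 = 2268 W = 2.27 kW.

P ≈ 2.27 kW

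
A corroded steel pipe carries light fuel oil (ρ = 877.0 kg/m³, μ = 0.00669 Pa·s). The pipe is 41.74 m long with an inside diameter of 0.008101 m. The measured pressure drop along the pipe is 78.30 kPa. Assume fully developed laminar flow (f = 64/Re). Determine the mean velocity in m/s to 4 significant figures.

V ≈ 0.5751 m/s

For laminar flow, f = 64/Re with Re = ρVD/μ, so Darcy-Weisbach reduces to ΔP = 32μLV/D². Solving for V: V = ΔP·D²/(32μL) = 7.83e+04·(0.008101)²/(32·0.00669·41.74) = 0.5751 m/s.
Check: Re = ρVD/μ = 877·0.5751·0.008101/0.00669 = 610.7 < 2300, so the laminar assumption holds.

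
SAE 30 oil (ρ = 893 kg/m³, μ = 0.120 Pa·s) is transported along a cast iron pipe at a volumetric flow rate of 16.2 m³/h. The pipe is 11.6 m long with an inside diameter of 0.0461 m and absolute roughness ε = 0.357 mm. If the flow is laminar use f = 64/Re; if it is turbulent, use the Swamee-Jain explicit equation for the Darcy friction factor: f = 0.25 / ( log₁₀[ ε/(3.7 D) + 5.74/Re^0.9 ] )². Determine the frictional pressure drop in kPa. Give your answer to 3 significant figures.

ΔP ≈ 56.5 kPa

Q = 16.2 m³/h = 16.2/3600 = 0.0045 m³/s.
Cross-sectional area A = πD²/4 = π(0.0461)²/4 = 0.001669 m²; mean velocity V = Q/A = 0.0045/0.001669 = 2.696 m/s.
Reynolds number Re = ρVD/μ = 893 · 2.696 · 0.0461 / 0.12 = 924.9.
Re < 2300 → laminar flow, so f = 64/Re = 64/924.9 = 0.0692 (the turbulent correlation is not needed).
Darcy-Weisbach: ΔP = f(L/D)(ρV²/2) = 0.0692·(11.6/0.0461)·(893·2.696²/2) = 0.0692·251.6·3245 = 5.651e+04 Pa.
ΔP = 5.651e+04 Pa = 56.5 kPa.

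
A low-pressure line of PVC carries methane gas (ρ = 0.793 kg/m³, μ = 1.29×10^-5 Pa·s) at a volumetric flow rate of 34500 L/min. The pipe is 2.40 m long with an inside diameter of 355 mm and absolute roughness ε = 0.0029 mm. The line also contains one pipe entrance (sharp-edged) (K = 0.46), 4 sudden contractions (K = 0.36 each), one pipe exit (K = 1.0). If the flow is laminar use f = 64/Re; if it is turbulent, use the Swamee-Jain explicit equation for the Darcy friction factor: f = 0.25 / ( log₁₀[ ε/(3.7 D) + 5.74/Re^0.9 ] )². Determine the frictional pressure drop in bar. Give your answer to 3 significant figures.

Q = 34500 L/min = 34500/60000 = 0.575 m³/s.
Cross-sectional area A = πD²/4 = π(0.355)²/4 = 0.09898 m²; mean velocity V = Q/A = 0.575/0.09898 = 5.809 m/s.
Reynolds number Re = ρVD/μ = 0.793 · 5.809 · 0.355 / 1.29e-05 = 1.268e+05.
Re > 4000 → turbulent. Relative roughness ε/D = 2.9e-06/0.355 = 8.17e-06. Swamee-Jain: f = 0.25/(log₁₀[8.17e-06/3.7 + 5.74/1.268e+05^0.9])² = 0.25/(log₁₀[2.21e-06 + 0.000147])² = 0.25/(-3.827)² = 0.01707.
Total minor-loss coefficient ΣK = 1·0.46 + 4·0.36 + 1·1 = 2.9.
ΔP = [f·L/D + ΣK]·(ρV²/2) = [0.01707·2.4/0.355 + 2.9]·(0.793·5.809²/2) = [0.1154 + 2.9]·13.38 = 40.35 Pa.
ΔP = 40.35 Pa = 4.03×10^-4 bar.

ΔP ≈ 4.03×10^-4 bar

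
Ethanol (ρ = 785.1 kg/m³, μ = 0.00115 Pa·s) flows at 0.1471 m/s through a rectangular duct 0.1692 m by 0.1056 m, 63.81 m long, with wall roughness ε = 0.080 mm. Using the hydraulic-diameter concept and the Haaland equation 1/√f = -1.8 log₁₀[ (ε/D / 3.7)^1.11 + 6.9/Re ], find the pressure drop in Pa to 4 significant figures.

Hydraulic diameter D_h = 4A/P = 4·(0.1692·0.1056)/(2·(0.1692+0.1056)) = 0.07147/0.5496 = 0.13 m.
Re = ρVD_h/μ = 785.1·0.1471·0.13/0.00115 = 1.306e+04.
ε/D_h = 8e-05/0.13 = 0.000615; Haaland gives 1/√f = -1.8 log₁₀[6.38e-05+0.000528] = 5.81, so f = 0.02963.
ΔP = f(L/D_h)(ρV²/2) = 0.02963·63.81/0.13·8.494 = 123.5 Pa.

ΔP ≈ 123.5 Pa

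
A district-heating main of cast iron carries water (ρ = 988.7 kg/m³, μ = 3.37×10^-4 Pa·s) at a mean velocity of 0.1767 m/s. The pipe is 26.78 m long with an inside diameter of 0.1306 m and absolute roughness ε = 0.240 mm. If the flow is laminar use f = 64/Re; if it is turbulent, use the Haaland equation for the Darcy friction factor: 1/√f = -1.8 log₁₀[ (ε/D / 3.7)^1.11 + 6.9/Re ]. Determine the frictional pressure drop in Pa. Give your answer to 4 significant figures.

Reynolds number Re = ρVD/μ = 988.7 · 0.1767 · 0.1306 / 0.000337 = 6.77e+04.
Re > 4000 → turbulent. Relative roughness ε/D = 0.00024/0.1306 = 0.00184. Haaland: 1/√f = -1.8 log₁₀[(0.00184/3.7)^1.11 + 6.9/6.77e+04] = -1.8 log₁₀[0.000215 + 0.000102] = 6.298, so f = 0.02521.
Darcy-Weisbach: ΔP = f(L/D)(ρV²/2) = 0.02521·(26.78/0.1306)·(988.7·0.1767²/2) = 0.02521·205.1·15.44 = 79.79 Pa.

ΔP ≈ 79.79 Pa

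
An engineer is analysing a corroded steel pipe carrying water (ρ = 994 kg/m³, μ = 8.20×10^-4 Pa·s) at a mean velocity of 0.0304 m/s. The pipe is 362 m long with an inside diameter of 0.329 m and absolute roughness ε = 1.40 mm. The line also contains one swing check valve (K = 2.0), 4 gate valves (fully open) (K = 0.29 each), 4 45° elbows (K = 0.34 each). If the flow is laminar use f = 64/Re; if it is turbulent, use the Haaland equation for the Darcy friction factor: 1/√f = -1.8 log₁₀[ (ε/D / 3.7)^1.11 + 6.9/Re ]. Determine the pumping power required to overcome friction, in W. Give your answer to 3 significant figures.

Reynolds number Re = ρVD/μ = 994 · 0.0304 · 0.329 / 0.00082 = 1.212e+04.
Re > 4000 → turbulent. Relative roughness ε/D = 0.0014/0.329 = 0.00426. Haaland: 1/√f = -1.8 log₁₀[(0.00426/3.7)^1.11 + 6.9/1.212e+04] = -1.8 log₁₀[0.000546 + 0.000569] = 5.315, so f = 0.0354.
Total minor-loss coefficient ΣK = 1·2 + 4·0.29 + 4·0.34 = 4.52.
ΔP = [f·L/D + ΣK]·(ρV²/2) = [0.0354·362/0.329 + 4.52]·(994·0.0304²/2) = [38.96 + 4.52]·0.4593 = 19.97 Pa.
Q = V·A = 0.0304·0.08501 = 0.002584 m³/s.
Pumping power P = QΔP = 0.002584·19.97 = 0.05161 W = 0.0516 W.

P ≈ 0.0516 W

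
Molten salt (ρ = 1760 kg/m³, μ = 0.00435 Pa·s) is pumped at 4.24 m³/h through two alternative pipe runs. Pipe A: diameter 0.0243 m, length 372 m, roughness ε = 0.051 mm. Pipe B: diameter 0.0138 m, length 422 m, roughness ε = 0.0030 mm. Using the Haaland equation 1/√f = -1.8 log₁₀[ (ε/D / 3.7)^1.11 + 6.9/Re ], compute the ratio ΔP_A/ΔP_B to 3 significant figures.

Pipe A: V = Q/A = 0.001178/0.0004638 = 2.54 m/s; Re = 2.497e+04; ε/D = 0.0021; Haaland → f = 0.0287; ΔP_A = f(L/D)(ρV²/2) = 2.494e+06 Pa.
Pipe B: V = Q/A = 0.001178/0.0001496 = 7.874 m/s; Re = 4.397e+04; ε/D = 0.000217; Haaland → f = 0.02193; ΔP_B = f(L/D)(ρV²/2) = 3.659e+07 Pa.
ΔP_A/ΔP_B = 2.494e+06/3.659e+07 = 0.0682.

ΔP_A/ΔP_B ≈ 0.0682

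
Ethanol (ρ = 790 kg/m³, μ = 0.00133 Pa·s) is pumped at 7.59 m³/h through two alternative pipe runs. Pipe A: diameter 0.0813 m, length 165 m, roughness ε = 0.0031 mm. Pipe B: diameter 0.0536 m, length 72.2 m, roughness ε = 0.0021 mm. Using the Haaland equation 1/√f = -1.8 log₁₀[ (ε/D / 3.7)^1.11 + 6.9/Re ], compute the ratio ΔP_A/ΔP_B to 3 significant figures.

Pipe A: V = Q/A = 0.002108/0.005191 = 0.4061 m/s; Re = 1.961e+04; ε/D = 3.81e-05; Haaland → f = 0.02593; ΔP_A = f(L/D)(ρV²/2) = 3429 Pa.
Pipe B: V = Q/A = 0.002108/0.002256 = 0.9344 m/s; Re = 2.975e+04; ε/D = 3.92e-05; Haaland → f = 0.02344; ΔP_B = f(L/D)(ρV²/2) = 1.089e+04 Pa.
ΔP_A/ΔP_B = 3429/1.089e+04 = 0.315.

ΔP_A/ΔP_B ≈ 0.315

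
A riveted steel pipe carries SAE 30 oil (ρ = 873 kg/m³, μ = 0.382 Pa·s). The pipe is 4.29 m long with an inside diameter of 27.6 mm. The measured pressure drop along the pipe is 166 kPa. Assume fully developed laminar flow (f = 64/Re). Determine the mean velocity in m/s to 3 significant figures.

For laminar flow, f = 64/Re with Re = ρVD/μ, so Darcy-Weisbach reduces to ΔP = 32μLV/D². Solving for V: V = ΔP·D²/(32μL) = 1.66e+05·(0.0276)²/(32·0.382·4.29) = 2.411 m/s.
Check: Re = ρVD/μ = 873·2.411·0.0276/0.382 = 152.1 < 2300, so the laminar assumption holds.

V ≈ 2.41 m/s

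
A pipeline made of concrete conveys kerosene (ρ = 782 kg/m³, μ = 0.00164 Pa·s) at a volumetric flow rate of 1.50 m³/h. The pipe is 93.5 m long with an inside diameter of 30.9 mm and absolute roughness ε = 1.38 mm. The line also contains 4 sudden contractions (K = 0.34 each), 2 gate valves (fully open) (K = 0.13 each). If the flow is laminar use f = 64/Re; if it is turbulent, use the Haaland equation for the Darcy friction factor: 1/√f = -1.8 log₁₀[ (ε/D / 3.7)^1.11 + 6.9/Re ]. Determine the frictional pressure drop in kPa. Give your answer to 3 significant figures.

ΔP ≈ 26.2 kPa

Q = 1.50 m³/h = 1.50/3600 = 0.0004167 m³/s.
Cross-sectional area A = πD²/4 = π(0.0309)²/4 = 0.0007499 m²; mean velocity V = Q/A = 0.0004167/0.0007499 = 0.5556 m/s.
Reynolds number Re = ρVD/μ = 782 · 0.5556 · 0.0309 / 0.00164 = 8187.
Re > 4000 → turbulent. Relative roughness ε/D = 0.00138/0.0309 = 0.0447. Haaland: 1/√f = -1.8 log₁₀[(0.0447/3.7)^1.11 + 6.9/8187] = -1.8 log₁₀[0.00743 + 0.000843] = 3.749, so f = 0.07116.
Total minor-loss coefficient ΣK = 4·0.34 + 2·0.13 = 1.62.
ΔP = [f·L/D + ΣK]·(ρV²/2) = [0.07116·93.5/0.0309 + 1.62]·(782·0.5556²/2) = [215.3 + 1.62]·120.7 = 2.619e+04 Pa.
ΔP = 2.619e+04 Pa = 26.2 kPa.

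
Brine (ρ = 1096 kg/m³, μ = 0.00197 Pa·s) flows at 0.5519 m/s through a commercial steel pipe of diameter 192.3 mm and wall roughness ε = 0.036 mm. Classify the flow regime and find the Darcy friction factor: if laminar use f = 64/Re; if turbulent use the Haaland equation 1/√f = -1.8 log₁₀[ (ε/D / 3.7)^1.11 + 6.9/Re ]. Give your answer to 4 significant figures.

Re = ρVD/μ = 1096·0.5519·0.1923/0.00197 = 5.905e+04.
Re > 4000 → turbulent. ε/D = 3.6e-05/0.1923 = 0.000187; Haaland: 1/√f = -1.8 log₁₀[1.7e-05 + 0.000117] = 6.972, so f = 0.02057.

f ≈ 0.02057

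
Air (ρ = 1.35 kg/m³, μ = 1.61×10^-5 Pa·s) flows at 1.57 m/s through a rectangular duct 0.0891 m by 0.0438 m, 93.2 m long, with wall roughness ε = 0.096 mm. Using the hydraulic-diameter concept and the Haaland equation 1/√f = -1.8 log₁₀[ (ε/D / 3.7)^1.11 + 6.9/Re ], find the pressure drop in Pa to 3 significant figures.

Hydraulic diameter D_h = 4A/P = 4·(0.0891·0.0438)/(2·(0.0891+0.0438)) = 0.01561/0.2658 = 0.05873 m.
Re = ρVD_h/μ = 1.35·1.57·0.05873/1.61e-05 = 7732.
ε/D_h = 9.6e-05/0.05873 = 0.00163; Haaland gives 1/√f = -1.8 log₁₀[0.000189+0.000892] = 5.339, so f = 0.03508.
ΔP = f(L/D_h)(ρV²/2) = 0.03508·93.2/0.05873·1.664 = 92.63 Pa.

ΔP ≈ 92.6 Pa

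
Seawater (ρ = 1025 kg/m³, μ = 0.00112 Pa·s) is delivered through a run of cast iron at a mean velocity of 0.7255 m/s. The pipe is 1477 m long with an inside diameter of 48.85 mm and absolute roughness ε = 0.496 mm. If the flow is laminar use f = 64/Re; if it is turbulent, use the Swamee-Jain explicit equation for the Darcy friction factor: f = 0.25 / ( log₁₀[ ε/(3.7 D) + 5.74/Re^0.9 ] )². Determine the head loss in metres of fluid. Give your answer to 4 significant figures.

h_f ≈ 32.74 m

Reynolds number Re = ρVD/μ = 1025 · 0.7255 · 0.04885 / 0.00112 = 3.243e+04.
Re > 4000 → turbulent. Relative roughness ε/D = 0.000496/0.04885 = 0.0102. Swamee-Jain: f = 0.25/(log₁₀[0.0102/3.7 + 5.74/3.243e+04^0.9])² = 0.25/(log₁₀[0.00274 + 0.0005])² = 0.25/(-2.489)² = 0.04036.
Darcy-Weisbach: ΔP = f(L/D)(ρV²/2) = 0.04036·(1477/0.04885)·(1025·0.7255²/2) = 0.04036·3.024e+04·269.8 = 3.292e+05 Pa.
Head loss h_f = ΔP/(ρg) = 3.292e+05/(1025·9.81) = 32.74 m.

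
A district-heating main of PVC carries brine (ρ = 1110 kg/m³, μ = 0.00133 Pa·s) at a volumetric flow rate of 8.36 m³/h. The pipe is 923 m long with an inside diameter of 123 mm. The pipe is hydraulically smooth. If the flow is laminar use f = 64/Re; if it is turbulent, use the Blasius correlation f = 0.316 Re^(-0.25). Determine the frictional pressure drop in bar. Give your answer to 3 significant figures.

ΔP ≈ 0.0422 bar

Q = 8.36 m³/h = 8.36/3600 = 0.002322 m³/s.
Cross-sectional area A = πD²/4 = π(0.123)²/4 = 0.01188 m²; mean velocity V = Q/A = 0.002322/0.01188 = 0.1954 m/s.
Reynolds number Re = ρVD/μ = 1110 · 0.1954 · 0.123 / 0.00133 = 2.006e+04.
Re > 4000 → turbulent. Smooth-pipe (Blasius): f = 0.316 Re^(-0.25) = 0.316/(2.006e+04)^0.25 = 0.02655.
Darcy-Weisbach: ΔP = f(L/D)(ρV²/2) = 0.02655·(923/0.123)·(1110·0.1954²/2) = 0.02655·7504·21.2 = 4224 Pa.
ΔP = 4224 Pa = 0.0422 bar.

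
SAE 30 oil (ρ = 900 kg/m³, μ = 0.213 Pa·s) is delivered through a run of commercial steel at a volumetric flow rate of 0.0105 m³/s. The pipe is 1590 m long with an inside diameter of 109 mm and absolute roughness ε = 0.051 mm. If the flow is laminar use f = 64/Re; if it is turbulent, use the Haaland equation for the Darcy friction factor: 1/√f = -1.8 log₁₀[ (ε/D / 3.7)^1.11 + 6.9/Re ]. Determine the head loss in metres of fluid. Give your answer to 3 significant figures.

h_f ≈ 116 m

Cross-sectional area A = πD²/4 = π(0.109)²/4 = 0.009331 m²; mean velocity V = Q/A = 0.0105/0.009331 = 1.125 m/s.
Reynolds number Re = ρVD/μ = 900 · 1.125 · 0.109 / 0.213 = 518.2.
Re < 2300 → laminar flow, so f = 64/Re = 64/518.2 = 0.1235 (the turbulent correlation is not needed).
Darcy-Weisbach: ΔP = f(L/D)(ρV²/2) = 0.1235·(1590/0.109)·(900·1.125²/2) = 0.1235·1.459e+04·569.8 = 1.026e+06 Pa.
Head loss h_f = ΔP/(ρg) = 1.026e+06/(900·9.81) = 116 m.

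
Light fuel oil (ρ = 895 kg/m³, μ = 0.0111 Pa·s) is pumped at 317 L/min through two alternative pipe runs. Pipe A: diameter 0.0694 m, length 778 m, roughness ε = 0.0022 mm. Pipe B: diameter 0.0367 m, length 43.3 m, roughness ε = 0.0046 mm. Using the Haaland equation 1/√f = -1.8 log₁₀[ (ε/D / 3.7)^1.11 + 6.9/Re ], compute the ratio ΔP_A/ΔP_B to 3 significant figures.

ΔP_A/ΔP_B ≈ 0.879

Pipe A: V = Q/A = 0.005283/0.003783 = 1.397 m/s; Re = 7816; ε/D = 3.17e-05; Haaland → f = 0.03311; ΔP_A = f(L/D)(ρV²/2) = 3.241e+05 Pa.
Pipe B: V = Q/A = 0.005283/0.001058 = 4.994 m/s; Re = 1.478e+04; ε/D = 0.000125; Haaland → f = 0.02799; ΔP_B = f(L/D)(ρV²/2) = 3.686e+05 Pa.
ΔP_A/ΔP_B = 3.241e+05/3.686e+05 = 0.879.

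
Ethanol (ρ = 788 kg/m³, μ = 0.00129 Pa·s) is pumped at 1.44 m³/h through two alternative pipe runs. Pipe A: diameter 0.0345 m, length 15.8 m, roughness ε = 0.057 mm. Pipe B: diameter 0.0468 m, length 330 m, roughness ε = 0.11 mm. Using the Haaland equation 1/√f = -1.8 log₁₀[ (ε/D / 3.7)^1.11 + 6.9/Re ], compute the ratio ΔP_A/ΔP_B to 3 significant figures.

Pipe A: V = Q/A = 0.0004/0.0009348 = 0.4279 m/s; Re = 9018; ε/D = 0.00165; Haaland → f = 0.03385; ΔP_A = f(L/D)(ρV²/2) = 1118 Pa.
Pipe B: V = Q/A = 0.0004/0.00172 = 0.2325 m/s; Re = 6648; ε/D = 0.00235; Haaland → f = 0.03723; ΔP_B = f(L/D)(ρV²/2) = 5593 Pa.
ΔP_A/ΔP_B = 1118/5593 = 0.200.

ΔP_A/ΔP_B ≈ 0.200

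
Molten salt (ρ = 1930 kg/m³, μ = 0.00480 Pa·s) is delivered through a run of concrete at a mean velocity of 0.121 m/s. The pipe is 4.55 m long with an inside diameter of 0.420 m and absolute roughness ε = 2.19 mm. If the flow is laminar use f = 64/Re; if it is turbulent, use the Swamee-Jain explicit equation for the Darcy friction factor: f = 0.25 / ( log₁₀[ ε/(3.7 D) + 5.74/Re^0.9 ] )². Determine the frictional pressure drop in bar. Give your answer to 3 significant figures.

Reynolds number Re = ρVD/μ = 1930 · 0.121 · 0.42 / 0.0048 = 2.043e+04.
Re > 4000 → turbulent. Relative roughness ε/D = 0.00219/0.42 = 0.00521. Swamee-Jain: f = 0.25/(log₁₀[0.00521/3.7 + 5.74/2.043e+04^0.9])² = 0.25/(log₁₀[0.00141 + 0.000758])² = 0.25/(-2.664)² = 0.03522.
Darcy-Weisbach: ΔP = f(L/D)(ρV²/2) = 0.03522·(4.55/0.42)·(1930·0.121²/2) = 0.03522·10.83·14.13 = 5.391 Pa.
ΔP = 5.391 Pa = 5.39×10^-5 bar.

ΔP ≈ 5.39×10^-5 bar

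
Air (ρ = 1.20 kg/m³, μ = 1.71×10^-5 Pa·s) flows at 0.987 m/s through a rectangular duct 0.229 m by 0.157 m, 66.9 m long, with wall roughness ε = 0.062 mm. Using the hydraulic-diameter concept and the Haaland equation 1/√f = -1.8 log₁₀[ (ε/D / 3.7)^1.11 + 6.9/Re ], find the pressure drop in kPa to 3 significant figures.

Hydraulic diameter D_h = 4A/P = 4·(0.229·0.157)/(2·(0.229+0.157)) = 0.1438/0.772 = 0.1863 m.
Re = ρVD_h/μ = 1.2·0.987·0.1863/1.71e-05 = 1.29e+04.
ε/D_h = 6.2e-05/0.1863 = 0.000333; Haaland gives 1/√f = -1.8 log₁₀[3.23e-05+0.000535] = 5.843, so f = 0.02929.
ΔP = f(L/D_h)(ρV²/2) = 0.02929·66.9/0.1863·0.5845 = 6.147 Pa.
ΔP = 0.00615 kPa.

ΔP ≈ 0.00615 kPa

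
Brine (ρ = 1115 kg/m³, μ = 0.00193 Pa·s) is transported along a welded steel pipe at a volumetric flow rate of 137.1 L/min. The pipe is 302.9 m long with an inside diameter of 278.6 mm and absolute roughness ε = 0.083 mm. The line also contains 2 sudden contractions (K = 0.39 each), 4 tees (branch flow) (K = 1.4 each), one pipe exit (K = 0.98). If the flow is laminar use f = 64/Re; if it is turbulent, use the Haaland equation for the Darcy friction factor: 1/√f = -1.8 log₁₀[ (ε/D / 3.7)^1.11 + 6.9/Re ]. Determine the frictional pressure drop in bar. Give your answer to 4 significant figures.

Q = 137.1 L/min = 137.1/60000 = 0.002285 m³/s.
Cross-sectional area A = πD²/4 = π(0.2786)²/4 = 0.06096 m²; mean velocity V = Q/A = 0.002285/0.06096 = 0.03748 m/s.
Reynolds number Re = ρVD/μ = 1115 · 0.03748 · 0.2786 / 0.00193 = 6033.
Re > 4000 → turbulent. Relative roughness ε/D = 8.3e-05/0.2786 = 0.000298. Haaland: 1/√f = -1.8 log₁₀[(0.000298/3.7)^1.11 + 6.9/6033] = -1.8 log₁₀[2.85e-05 + 0.00114] = 5.276, so f = 0.03593.
Total minor-loss coefficient ΣK = 2·0.39 + 4·1.4 + 1·0.98 = 7.36.
ΔP = [f·L/D + ΣK]·(ρV²/2) = [0.03593·302.9/0.2786 + 7.36]·(1115·0.03748²/2) = [39.06 + 7.36]·0.7833 = 36.36 Pa.
ΔP = 36.36 Pa = 3.636×10^-4 bar.

ΔP ≈ 3.636×10^-4 bar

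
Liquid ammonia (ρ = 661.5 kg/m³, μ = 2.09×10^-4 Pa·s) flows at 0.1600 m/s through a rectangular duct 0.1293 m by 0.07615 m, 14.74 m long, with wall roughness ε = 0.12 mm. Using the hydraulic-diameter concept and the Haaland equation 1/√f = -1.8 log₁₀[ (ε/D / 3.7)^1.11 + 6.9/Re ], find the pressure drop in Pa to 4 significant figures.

Hydraulic diameter D_h = 4A/P = 4·(0.1293·0.07615)/(2·(0.1293+0.07615)) = 0.03938/0.4109 = 0.09585 m.
Re = ρVD_h/μ = 661.5·0.16·0.09585/0.000209 = 4.854e+04.
ε/D_h = 0.00012/0.09585 = 0.00125; Haaland gives 1/√f = -1.8 log₁₀[0.00014+0.000142] = 6.388, so f = 0.02451.
ΔP = f(L/D_h)(ρV²/2) = 0.02451·14.74/0.09585·8.467 = 31.91 Pa.

ΔP ≈ 31.91 Pa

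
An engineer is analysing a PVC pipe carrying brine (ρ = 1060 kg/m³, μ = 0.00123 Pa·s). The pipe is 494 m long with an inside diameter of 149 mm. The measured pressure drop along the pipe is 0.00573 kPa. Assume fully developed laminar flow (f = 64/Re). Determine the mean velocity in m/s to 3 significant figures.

For laminar flow, f = 64/Re with Re = ρVD/μ, so Darcy-Weisbach reduces to ΔP = 32μLV/D². Solving for V: V = ΔP·D²/(32μL) = 5.73·(0.149)²/(32·0.00123·494) = 0.006543 m/s.
Check: Re = ρVD/μ = 1060·0.006543·0.149/0.00123 = 840.1 < 2300, so the laminar assumption holds.

V ≈ 0.00654 m/s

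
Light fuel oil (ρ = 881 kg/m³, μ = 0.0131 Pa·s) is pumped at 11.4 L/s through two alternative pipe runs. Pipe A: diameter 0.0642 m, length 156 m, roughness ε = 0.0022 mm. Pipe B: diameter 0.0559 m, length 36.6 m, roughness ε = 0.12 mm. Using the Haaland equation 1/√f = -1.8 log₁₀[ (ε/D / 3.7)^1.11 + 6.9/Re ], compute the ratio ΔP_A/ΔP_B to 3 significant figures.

ΔP_A/ΔP_B ≈ 1.94

Pipe A: V = Q/A = 0.0114/0.003237 = 3.522 m/s; Re = 1.52e+04; ε/D = 3.43e-05; Haaland → f = 0.02766; ΔP_A = f(L/D)(ρV²/2) = 3.671e+05 Pa.
Pipe B: V = Q/A = 0.0114/0.002454 = 4.645 m/s; Re = 1.746e+04; ε/D = 0.00215; Haaland → f = 0.03039; ΔP_B = f(L/D)(ρV²/2) = 1.891e+05 Pa.
ΔP_A/ΔP_B = 3.671e+05/1.891e+05 = 1.94.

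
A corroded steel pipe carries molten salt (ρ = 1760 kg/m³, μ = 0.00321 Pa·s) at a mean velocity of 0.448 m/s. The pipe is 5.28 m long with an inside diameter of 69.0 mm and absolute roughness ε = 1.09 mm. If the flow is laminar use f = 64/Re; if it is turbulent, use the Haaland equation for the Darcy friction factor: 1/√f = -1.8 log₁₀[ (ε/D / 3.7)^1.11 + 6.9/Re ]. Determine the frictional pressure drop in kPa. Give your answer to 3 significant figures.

ΔP ≈ 0.636 kPa

Reynolds number Re = ρVD/μ = 1760 · 0.448 · 0.069 / 0.00321 = 1.695e+04.
Re > 4000 → turbulent. Relative roughness ε/D = 0.00109/0.069 = 0.0158. Haaland: 1/√f = -1.8 log₁₀[(0.0158/3.7)^1.11 + 6.9/1.695e+04] = -1.8 log₁₀[0.00234 + 0.000407] = 4.609, so f = 0.04707.
Darcy-Weisbach: ΔP = f(L/D)(ρV²/2) = 0.04707·(5.28/0.069)·(1760·0.448²/2) = 0.04707·76.52·176.6 = 636.2 Pa.
ΔP = 636.2 Pa = 0.636 kPa.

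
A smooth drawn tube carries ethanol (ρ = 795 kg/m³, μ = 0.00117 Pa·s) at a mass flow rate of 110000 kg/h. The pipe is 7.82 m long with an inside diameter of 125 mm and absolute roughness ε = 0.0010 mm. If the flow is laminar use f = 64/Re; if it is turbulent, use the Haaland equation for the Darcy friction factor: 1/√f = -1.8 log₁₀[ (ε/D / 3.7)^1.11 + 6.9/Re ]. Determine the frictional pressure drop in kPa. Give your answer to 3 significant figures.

ṁ = 110000 kg/h = 110000/3600 = 30.56 kg/s.
A = πD²/4 = π(0.125)²/4 = 0.01227 m²; mean velocity V = ṁ/(ρA) = 30.56/(795 · 0.01227) = 3.132 m/s.
Reynolds number Re = ρVD/μ = 795 · 3.132 · 0.125 / 0.00117 = 2.66e+05.
Re > 4000 → turbulent. Relative roughness ε/D = 1e-06/0.125 = 8e-06. Haaland: 1/√f = -1.8 log₁₀[(8e-06/3.7)^1.11 + 6.9/2.66e+05] = -1.8 log₁₀[5.15e-07 + 2.59e-05] = 8.24, so f = 0.01473.
Darcy-Weisbach: ΔP = f(L/D)(ρV²/2) = 0.01473·(7.82/0.125)·(795·3.132²/2) = 0.01473·62.56·3899 = 3593 Pa.
ΔP = 3593 Pa = 3.59 kPa.

ΔP ≈ 3.59 kPa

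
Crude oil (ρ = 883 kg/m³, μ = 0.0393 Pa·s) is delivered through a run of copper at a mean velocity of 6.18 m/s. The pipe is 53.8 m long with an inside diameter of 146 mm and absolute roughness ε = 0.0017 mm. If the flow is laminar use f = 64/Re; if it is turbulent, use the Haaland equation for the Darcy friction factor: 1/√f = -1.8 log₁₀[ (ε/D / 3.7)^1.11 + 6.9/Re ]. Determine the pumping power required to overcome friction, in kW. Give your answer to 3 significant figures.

Reynolds number Re = ρVD/μ = 883 · 6.18 · 0.146 / 0.0393 = 2.027e+04.
Re > 4000 → turbulent. Relative roughness ε/D = 1.7e-06/0.146 = 1.16e-05. Haaland: 1/√f = -1.8 log₁₀[(1.16e-05/3.7)^1.11 + 6.9/2.027e+04] = -1.8 log₁₀[7.81e-07 + 0.00034] = 6.241, so f = 0.02568.
Darcy-Weisbach: ΔP = f(L/D)(ρV²/2) = 0.02568·(53.8/0.146)·(883·6.18²/2) = 0.02568·368.5·1.686e+04 = 1.595e+05 Pa.
Q = V·A = 6.18·0.01674 = 0.1035 m³/s.
Pumping power P = QΔP = 0.1035·1.595e+05 = 16510 W = 16.5 kW.

P ≈ 16.5 kW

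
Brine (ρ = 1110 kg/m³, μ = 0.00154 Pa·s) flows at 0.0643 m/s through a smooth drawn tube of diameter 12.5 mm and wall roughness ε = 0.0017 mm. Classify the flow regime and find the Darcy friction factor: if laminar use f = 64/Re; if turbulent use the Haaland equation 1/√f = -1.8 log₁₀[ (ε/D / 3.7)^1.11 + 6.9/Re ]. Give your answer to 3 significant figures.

f ≈ 0.110

Re = ρVD/μ = 1110·0.0643·0.0125/0.00154 = 579.3.
Re < 2300 → laminar, so f = 64/Re = 0.1105 (roughness is irrelevant in laminar flow).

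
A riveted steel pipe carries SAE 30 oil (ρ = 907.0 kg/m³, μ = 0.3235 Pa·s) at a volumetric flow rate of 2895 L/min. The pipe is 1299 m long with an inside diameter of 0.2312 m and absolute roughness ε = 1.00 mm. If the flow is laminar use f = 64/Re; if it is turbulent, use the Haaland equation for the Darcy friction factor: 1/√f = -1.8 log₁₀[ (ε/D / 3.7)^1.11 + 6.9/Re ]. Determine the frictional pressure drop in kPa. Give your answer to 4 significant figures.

ΔP ≈ 289.1 kPa

Q = 2895 L/min = 2895/60000 = 0.04825 m³/s.
Cross-sectional area A = πD²/4 = π(0.2312)²/4 = 0.04198 m²; mean velocity V = Q/A = 0.04825/0.04198 = 1.149 m/s.
Reynolds number Re = ρVD/μ = 907 · 1.149 · 0.2312 / 0.324 = 745.
Re < 2300 → laminar flow, so f = 64/Re = 64/745 = 0.08591 (the turbulent correlation is not needed).
Darcy-Weisbach: ΔP = f(L/D)(ρV²/2) = 0.08591·(1299/0.2312)·(907·1.149²/2) = 0.08591·5619·599 = 2.891e+05 Pa.
ΔP = 2.891e+05 Pa = 289.1 kPa.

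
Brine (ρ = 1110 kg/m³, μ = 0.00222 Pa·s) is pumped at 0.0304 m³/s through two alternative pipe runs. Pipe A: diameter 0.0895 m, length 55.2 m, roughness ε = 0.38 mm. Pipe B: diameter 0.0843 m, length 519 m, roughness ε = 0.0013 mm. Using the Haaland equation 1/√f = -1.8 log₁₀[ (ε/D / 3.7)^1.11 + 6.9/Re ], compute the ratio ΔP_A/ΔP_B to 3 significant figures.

ΔP_A/ΔP_B ≈ 0.153

Pipe A: V = Q/A = 0.0304/0.006291 = 4.832 m/s; Re = 2.162e+05; ε/D = 0.00425; Haaland → f = 0.02942; ΔP_A = f(L/D)(ρV²/2) = 2.351e+05 Pa.
Pipe B: V = Q/A = 0.0304/0.005581 = 5.447 m/s; Re = 2.296e+05; ε/D = 1.54e-05; Haaland → f = 0.01519; ΔP_B = f(L/D)(ρV²/2) = 1.54e+06 Pa.
ΔP_A/ΔP_B = 2.351e+05/1.54e+06 = 0.153.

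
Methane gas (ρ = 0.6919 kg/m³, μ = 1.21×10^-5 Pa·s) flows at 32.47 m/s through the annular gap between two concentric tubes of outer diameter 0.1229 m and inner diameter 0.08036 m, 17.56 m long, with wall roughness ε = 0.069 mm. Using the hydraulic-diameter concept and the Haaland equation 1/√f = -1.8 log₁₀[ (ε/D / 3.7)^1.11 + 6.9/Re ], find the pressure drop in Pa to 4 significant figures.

Hydraulic diameter D_h = 4A/P = D_o - D_i = 0.1229 - 0.08036 = 0.04254 m.
Re = ρVD_h/μ = 0.6919·32.47·0.04254/1.21e-05 = 7.898e+04.
ε/D_h = 6.9e-05/0.04254 = 0.00162; Haaland gives 1/√f = -1.8 log₁₀[0.000187+8.74e-05] = 6.41, so f = 0.02434.
ΔP = f(L/D_h)(ρV²/2) = 0.02434·17.56/0.04254·364.7 = 3664 Pa.

ΔP ≈ 3664 Pa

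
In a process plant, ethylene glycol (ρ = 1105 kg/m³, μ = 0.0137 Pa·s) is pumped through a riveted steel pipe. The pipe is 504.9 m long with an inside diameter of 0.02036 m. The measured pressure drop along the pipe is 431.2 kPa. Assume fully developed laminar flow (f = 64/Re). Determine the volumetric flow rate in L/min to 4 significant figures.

Q ≈ 15.77 L/min

For laminar flow, f = 64/Re with Re = ρVD/μ, so Darcy-Weisbach reduces to ΔP = 32μLV/D². Solving for V: V = ΔP·D²/(32μL) = 4.312e+05·(0.02036)²/(32·0.0137·504.9) = 0.8075 m/s.
Check: Re = ρVD/μ = 1105·0.8075·0.02036/0.0137 = 1326 < 2300, so the laminar assumption holds.
Q = V·A = 0.8075·(π/4·0.02036²) = 0.0002629 m³/s = 15.77 L/min.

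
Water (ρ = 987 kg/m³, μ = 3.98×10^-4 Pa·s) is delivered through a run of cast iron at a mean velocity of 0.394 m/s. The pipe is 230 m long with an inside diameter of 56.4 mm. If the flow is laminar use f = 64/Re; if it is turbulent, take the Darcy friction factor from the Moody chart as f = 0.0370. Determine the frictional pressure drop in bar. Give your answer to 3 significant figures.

ΔP ≈ 0.116 bar

Reynolds number Re = ρVD/μ = 987 · 0.394 · 0.0564 / 0.000398 = 5.511e+04.
Re > 4000 → turbulent; use the Moody-chart value f = 0.0370.
Darcy-Weisbach: ΔP = f(L/D)(ρV²/2) = 0.037·(230/0.0564)·(987·0.394²/2) = 0.037·4078·76.61 = 1.156e+04 Pa.
ΔP = 1.156e+04 Pa = 0.116 bar.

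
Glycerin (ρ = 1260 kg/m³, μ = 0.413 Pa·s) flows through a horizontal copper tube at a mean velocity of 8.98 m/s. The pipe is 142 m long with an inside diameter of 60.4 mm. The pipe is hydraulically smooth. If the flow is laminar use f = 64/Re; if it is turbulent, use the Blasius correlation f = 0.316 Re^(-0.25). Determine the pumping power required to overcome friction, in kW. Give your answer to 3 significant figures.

Reynolds number Re = ρVD/μ = 1260 · 8.98 · 0.0604 / 0.413 = 1655.
Re < 2300 → laminar flow, so f = 64/Re = 64/1655 = 0.03868 (the turbulent correlation is not needed).
Darcy-Weisbach: ΔP = f(L/D)(ρV²/2) = 0.03868·(142/0.0604)·(1260·8.98²/2) = 0.03868·2351·5.08e+04 = 4.619e+06 Pa.
Q = V·A = 8.98·0.002865 = 0.02573 m³/s.
Pumping power P = QΔP = 0.02573·4.619e+06 = 118900 W = 119 kW.

P ≈ 119 kW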